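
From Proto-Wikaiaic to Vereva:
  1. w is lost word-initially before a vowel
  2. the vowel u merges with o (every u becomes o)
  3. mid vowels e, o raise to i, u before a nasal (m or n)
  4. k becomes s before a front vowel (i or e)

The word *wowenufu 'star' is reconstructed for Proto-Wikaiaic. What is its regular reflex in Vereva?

owinofo

Vereva: start from *wowenufu.
  rule 1 (glide loss): wowenufu → owenufu
  rule 2 (vowel merger): owenufu → owenofo
  rule 3 (pre-nasal raising): owenofo → owinofo
  rule 4: no change — owinofo
  ⇒ Vereva owinofo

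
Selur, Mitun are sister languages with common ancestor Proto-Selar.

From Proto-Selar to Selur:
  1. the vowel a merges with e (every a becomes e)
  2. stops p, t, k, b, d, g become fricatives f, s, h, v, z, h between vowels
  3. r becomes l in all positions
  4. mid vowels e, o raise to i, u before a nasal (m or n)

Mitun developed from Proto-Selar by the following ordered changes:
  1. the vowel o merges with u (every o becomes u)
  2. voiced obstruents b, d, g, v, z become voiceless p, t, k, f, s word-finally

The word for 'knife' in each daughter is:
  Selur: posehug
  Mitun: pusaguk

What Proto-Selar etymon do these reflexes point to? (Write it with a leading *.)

*posagug

Position 4: Selur has e, Mitun has a. Mitun preserves a here (none of its changes turn any other segment into a), so the proto-segment is *a.
Position 5: Selur has h, Mitun has g. Mitun preserves g here (none of its changes turn any other segment into g), so the proto-segment is *g.
This points to *posagug. Verify forward in each daughter:
Selur: *posagug > posegug > posehug  (by vowel merger, intervocalic lenition)
Mitun: *posagug > pusagug > pusaguk  (by vowel merger, final devoicing)
Only *posagug yields all of Selur posehug, Mitun pusaguk.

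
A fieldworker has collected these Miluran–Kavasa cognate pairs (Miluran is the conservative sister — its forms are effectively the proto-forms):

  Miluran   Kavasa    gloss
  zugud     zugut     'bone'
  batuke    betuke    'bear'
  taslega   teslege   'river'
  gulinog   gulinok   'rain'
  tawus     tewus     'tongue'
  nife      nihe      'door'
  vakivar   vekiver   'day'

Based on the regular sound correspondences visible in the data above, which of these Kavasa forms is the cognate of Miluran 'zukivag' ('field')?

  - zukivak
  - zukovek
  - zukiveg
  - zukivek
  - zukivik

zukivek

batuke ~ betuke, taslega ~ teslege — Miluran a corresponds to Kavasa e after a consonant, before a consonant other than r, m, n, p, b, f, v.
gulinog ~ gulinok — Miluran g corresponds to Kavasa k word-finally.
Applying these to Miluran 'zukivag':
  zukivag → zukiveg   (a→e after a consonant, before a consonant other than r, m, n, p, b, f, v)
  zukiveg → zukivek   (g→k word-finally)
So the Kavasa cognate is 'zukivek'.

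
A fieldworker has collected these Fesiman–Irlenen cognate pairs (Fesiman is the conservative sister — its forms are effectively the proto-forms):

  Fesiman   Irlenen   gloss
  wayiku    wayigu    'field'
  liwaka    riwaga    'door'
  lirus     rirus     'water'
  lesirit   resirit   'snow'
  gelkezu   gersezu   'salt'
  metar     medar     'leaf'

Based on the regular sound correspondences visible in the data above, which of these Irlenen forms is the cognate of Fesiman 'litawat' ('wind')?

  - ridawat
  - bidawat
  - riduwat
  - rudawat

ridawat

liwaka ~ riwaga, lirus ~ rirus — Fesiman l corresponds to Irlenen r word-initially before a front vowel.
metar ~ medar — Fesiman t corresponds to Irlenen d between vowels (before a back vowel).
Applying these to Fesiman 'litawat':
  litawat → ritawat   (l→r word-initially before a front vowel)
  ritawat → ridawat   (t→d between vowels (before a back vowel))
So the Irlenen cognate is 'ridawat'.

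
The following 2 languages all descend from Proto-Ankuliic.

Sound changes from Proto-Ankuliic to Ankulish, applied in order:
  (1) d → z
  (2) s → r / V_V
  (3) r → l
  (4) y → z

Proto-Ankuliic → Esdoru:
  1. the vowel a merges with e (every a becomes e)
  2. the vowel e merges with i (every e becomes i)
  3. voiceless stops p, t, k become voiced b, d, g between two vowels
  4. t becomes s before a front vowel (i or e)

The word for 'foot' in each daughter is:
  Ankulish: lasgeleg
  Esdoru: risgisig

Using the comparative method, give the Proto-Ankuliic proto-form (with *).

Position 7: Ankulish has e, Esdoru has i. Ankulish preserves e here (none of its changes turn any other segment into e), so the proto-segment is *e.
Position 5: Ankulish has e, Esdoru has i. Ankulish preserves e here (none of its changes turn any other segment into e), so the proto-segment is *e.
Position 1: Ankulish has l, Esdoru has r. Esdoru preserves r here (none of its changes turn any other segment into r), so the proto-segment is *r.
Continuing position by position gives *rasgeseg; check it forward:
Ankulish: *rasgeseg
  rasgeseg (rule 1 does not apply)
  rasgeseg → rasgereg   [rhotacism]
  rasgereg → lasgeleg   [unconditioned shift]
  lasgeleg (rule 4 does not apply)
  giving Ankulish lasgeleg.
Esdoru: start from *rasgeseg.
  rule 1 (vowel merger): rasgeseg → resgeseg
  rule 2 (vowel merger): resgeseg → risgisig
  rule 3: no change — risgisig
  rule 4: no change — risgisig
  ⇒ Esdoru risgisig
*rasgeseg is the unique common source.

*rasgeseg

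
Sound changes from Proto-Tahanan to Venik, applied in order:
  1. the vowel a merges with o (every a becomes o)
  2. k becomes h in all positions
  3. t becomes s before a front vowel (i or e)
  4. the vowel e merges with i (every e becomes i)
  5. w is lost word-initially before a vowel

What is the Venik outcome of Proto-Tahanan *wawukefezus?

owuhifizus

Venik: start from *wawukefezus.
  rule 1 (vowel merger): wawukefezus → wowukefezus
  rule 2 (unconditioned shift): wowukefezus → wowuhefezus
  rule 3: no change — wowuhefezus
  rule 4 (vowel merger): wowuhefezus → wowuhifizus
  rule 5 (glide loss): wowuhifizus → owuhifizus
  ⇒ Venik owuhifizus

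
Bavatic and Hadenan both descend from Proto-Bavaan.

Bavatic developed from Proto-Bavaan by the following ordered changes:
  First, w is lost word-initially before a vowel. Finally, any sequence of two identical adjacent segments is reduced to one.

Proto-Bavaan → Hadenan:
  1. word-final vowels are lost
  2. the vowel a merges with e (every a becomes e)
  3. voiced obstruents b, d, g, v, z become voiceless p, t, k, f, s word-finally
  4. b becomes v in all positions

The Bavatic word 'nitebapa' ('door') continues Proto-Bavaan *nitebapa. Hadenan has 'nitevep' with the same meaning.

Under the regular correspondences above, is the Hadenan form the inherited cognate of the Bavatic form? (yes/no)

yes

Derive the expected Hadenan reflex of *nitebapa:
Hadenan: *nitebapa
  nitebapa → nitebap   [apocope]
  nitebap → nitebep   [vowel merger]
  nitebep (rule 3 does not apply)
  nitebep → nitevep   [unconditioned shift]
  giving Hadenan nitevep.
Hadenan 'nitevep' matches the regular reflex exactly, so the pair is cognate.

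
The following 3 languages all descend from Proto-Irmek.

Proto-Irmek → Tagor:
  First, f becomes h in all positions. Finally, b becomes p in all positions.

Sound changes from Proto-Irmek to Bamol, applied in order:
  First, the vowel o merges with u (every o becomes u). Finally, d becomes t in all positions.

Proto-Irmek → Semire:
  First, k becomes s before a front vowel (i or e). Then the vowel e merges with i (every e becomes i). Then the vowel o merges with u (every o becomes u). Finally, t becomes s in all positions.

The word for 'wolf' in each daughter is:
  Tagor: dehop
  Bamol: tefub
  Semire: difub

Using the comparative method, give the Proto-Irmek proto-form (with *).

Position 5: Tagor has p, Bamol has b, Semire has b. Bamol preserves b here (none of its changes turn any other segment into b), so the proto-segment is *b.
Position 2: Tagor has e, Bamol has e, Semire has i. Tagor preserves e here (none of its changes turn any other segment into e), so the proto-segment is *e.
Position 4: Tagor has o, Bamol has u, Semire has u. Tagor preserves o here (none of its changes turn any other segment into o), so the proto-segment is *o.
This points to *defob. Verify forward in each daughter:
Tagor: *defob
  defob → dehob   [unconditioned shift]
  dehob → dehop   [unconditioned shift]
  giving Tagor dehop.
Bamol: *defob > defub > tefub  (by vowel merger, unconditioned shift)
Semire: *defob > difob > difub  (by vowel merger, vowel merger)
*defob is the unique common source.

*defob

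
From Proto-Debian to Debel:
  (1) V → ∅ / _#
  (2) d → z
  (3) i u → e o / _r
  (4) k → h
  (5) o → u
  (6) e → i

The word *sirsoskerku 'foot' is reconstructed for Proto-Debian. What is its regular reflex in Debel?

sirsushirh

Debel: *sirsoskerku > sirsoskerk > sersoskerk > sersosherh > sersusherh > sirsushirh  (by apocope, pre-rhotic lowering, unconditioned shift, vowel merger, vowel merger)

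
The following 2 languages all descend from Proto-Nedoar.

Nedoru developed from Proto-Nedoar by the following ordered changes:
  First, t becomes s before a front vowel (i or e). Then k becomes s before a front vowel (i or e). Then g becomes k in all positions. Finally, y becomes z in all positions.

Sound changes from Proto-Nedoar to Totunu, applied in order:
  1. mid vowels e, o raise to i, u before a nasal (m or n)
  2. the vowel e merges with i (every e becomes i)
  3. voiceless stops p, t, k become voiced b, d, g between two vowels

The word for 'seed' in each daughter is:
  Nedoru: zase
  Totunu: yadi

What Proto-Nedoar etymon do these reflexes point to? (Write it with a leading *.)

*yate

Position 4: Nedoru has e, Totunu has i. Nedoru preserves e here (none of its changes turn any other segment into e), so the proto-segment is *e.
Position 1: Nedoru has z, Totunu has y. Totunu preserves y here (none of its changes turn any other segment into y), so the proto-segment is *y.
Position 3: Nedoru has s, Totunu has d. Taking the neighbouring segments as reconstructed: Nedoru s could go back to *t or *k or *s; Totunu d could go back to *t or *d — the one source consistent with every daughter is *t.
This points to *yate. Verify forward in each daughter:
Nedoru: *yate
  yate → yase   [palatalisation]
  yase (rule 2 does not apply)
  yase (rule 3 does not apply)
  yase → zase   [unconditioned shift]
  giving Nedoru zase.
Totunu: *yate > yati > yadi  (by vowel merger, intervocalic voicing)
*yate is the unique common source.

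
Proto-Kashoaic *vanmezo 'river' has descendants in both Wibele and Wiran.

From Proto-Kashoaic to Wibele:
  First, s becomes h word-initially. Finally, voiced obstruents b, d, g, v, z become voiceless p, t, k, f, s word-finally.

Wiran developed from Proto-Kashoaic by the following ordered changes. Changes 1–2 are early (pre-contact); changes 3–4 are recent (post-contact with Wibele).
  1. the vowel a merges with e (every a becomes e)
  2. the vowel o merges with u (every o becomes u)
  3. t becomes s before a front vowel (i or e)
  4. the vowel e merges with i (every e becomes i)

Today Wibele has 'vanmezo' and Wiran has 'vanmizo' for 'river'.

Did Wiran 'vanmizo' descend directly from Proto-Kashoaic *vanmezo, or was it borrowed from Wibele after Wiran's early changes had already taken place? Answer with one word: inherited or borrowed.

If inherited, *vanmezo would pass through all of Wiran's changes:
Wiran: start from *vanmezo.
  rule 1 (vowel merger): vanmezo → venmezo
  rule 2 (vowel merger): venmezo → venmezu
  rule 3: no change — venmezu
  rule 4 (vowel merger): venmezu → vinmizu
  ⇒ Wiran vinmizu
If borrowed from Wibele 'vanmezo' after the early changes, it would undergo only the recent ones:
  rule 3 (palatalisation): no change (vanmezo)
  rule 4 (vowel merger): vanmezo → vanmizo
  ⇒ as a loan: vanmizo
Wiran 'vanmizo' matches the loan outcome 'vanmizo', not the inherited 'vinmizu' — it skipped the early Wiran changes, so it was borrowed from Wibele.

borrowed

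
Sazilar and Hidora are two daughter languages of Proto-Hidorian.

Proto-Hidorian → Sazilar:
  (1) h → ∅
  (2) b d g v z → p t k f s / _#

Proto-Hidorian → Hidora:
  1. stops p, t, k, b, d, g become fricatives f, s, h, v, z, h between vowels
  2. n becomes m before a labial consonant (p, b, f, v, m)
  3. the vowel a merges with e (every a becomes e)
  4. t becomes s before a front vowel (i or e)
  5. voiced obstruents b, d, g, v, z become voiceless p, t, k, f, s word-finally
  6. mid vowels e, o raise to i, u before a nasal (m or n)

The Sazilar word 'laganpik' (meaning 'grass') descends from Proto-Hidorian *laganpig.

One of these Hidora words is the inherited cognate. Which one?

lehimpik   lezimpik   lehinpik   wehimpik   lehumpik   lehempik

Hidora: *laganpig
  laganpig → lahanpig   [intervocalic lenition]
  lahanpig → lahampig   [nasal place assimilation]
  lahampig → lehempig   [vowel merger]
  lehempig (rule 4 does not apply)
  lehempig → lehempik   [final devoicing]
  lehempik → lehimpik   [pre-nasal raising]
  giving Hidora lehimpik.

lehimpik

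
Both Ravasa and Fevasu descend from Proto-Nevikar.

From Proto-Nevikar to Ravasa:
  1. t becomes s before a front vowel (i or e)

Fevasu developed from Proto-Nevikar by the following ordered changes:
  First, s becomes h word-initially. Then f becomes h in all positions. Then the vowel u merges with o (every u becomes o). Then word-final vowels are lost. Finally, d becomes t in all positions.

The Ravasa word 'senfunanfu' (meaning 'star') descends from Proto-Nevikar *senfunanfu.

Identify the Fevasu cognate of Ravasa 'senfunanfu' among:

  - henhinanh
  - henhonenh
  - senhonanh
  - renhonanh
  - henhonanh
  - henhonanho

Fevasu: start from *senfunanfu.
  rule 1 (debuccalisation): senfunanfu → henfunanfu
  rule 2 (unconditioned shift): henfunanfu → henhunanhu
  rule 3 (vowel merger): henhunanhu → henhonanho
  rule 4 (apocope): henhonanho → henhonanh
  rule 5: no change — henhonanh
  ⇒ Fevasu henhonanh

henhonanh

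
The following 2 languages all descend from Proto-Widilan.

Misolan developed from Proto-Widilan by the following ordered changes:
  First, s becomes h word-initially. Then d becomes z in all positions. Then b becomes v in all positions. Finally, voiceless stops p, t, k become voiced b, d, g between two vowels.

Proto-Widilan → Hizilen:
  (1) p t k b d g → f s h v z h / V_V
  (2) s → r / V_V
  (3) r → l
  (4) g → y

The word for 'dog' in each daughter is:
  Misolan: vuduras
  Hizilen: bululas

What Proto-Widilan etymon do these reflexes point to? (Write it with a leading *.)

Position 5: Misolan has r, Hizilen has l. Misolan preserves r here (none of its changes turn any other segment into r), so the proto-segment is *r.
Position 3: Misolan has d, Hizilen has l. In Misolan, d can only continue *t, so the proto-segment is *t.
Position 1: Misolan has v, Hizilen has b. Hizilen preserves b here (none of its changes turn any other segment into b), so the proto-segment is *b.
This points to *buturas. Verify forward in each daughter:
Misolan: start from *buturas.
  rule 1: no change — buturas
  rule 2: no change — buturas
  rule 3 (unconditioned shift): buturas → vuturas
  rule 4 (intervocalic voicing): vuturas → vuduras
  ⇒ Misolan vuduras
Hizilen: start from *buturas.
  rule 1 (intervocalic lenition): buturas → busuras
  rule 2 (rhotacism): busuras → bururas
  rule 3 (unconditioned shift): bururas → bululas
  rule 4: no change — bululas
  ⇒ Hizilen bululas
No other proto-form is consistent with every reflex, so the reconstruction is *buturas.

*buturas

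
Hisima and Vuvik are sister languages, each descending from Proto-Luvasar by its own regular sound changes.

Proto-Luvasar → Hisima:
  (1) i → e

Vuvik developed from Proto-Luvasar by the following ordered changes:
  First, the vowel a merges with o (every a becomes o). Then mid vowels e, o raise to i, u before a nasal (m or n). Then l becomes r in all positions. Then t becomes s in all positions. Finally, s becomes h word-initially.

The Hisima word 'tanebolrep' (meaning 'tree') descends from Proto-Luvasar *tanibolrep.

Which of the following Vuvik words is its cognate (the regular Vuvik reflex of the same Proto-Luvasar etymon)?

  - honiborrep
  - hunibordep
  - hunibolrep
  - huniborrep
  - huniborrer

Vuvik: *tanibolrep > tonibolrep > tunibolrep > tuniborrep > suniborrep > huniborrep  (by vowel merger, pre-nasal raising, unconditioned shift, unconditioned shift, debuccalisation)

huniborrep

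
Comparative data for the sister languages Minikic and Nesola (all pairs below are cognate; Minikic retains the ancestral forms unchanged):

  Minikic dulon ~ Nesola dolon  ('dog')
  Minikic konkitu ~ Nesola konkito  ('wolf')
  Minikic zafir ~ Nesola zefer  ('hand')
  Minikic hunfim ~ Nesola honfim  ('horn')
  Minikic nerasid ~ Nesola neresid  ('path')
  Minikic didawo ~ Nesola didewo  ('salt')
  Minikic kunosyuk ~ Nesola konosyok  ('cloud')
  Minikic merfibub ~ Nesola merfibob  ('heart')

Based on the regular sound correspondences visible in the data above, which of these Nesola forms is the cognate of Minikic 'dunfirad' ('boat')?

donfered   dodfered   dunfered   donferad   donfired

donfered

hunfim ~ honfim, kunosyuk ~ konosyok — Minikic u corresponds to Nesola o after a consonant, before a nasal.
zafir ~ zefer — Minikic i corresponds to Nesola e after a consonant, before r.
nerasid ~ neresid, didawo ~ didewo — Minikic a corresponds to Nesola e after a consonant, before a consonant other than r, m, n, p, b, f, v.
Applying these to Minikic 'dunfirad':
  dunfirad → donfirad   (u→o after a consonant, before a nasal)
  donfirad → donferad   (i→e after a consonant, before r)
  donferad → donfered   (a→e after a consonant, before a consonant other than r, m, n, p, b, f, v)
So the Nesola cognate is 'donfered'.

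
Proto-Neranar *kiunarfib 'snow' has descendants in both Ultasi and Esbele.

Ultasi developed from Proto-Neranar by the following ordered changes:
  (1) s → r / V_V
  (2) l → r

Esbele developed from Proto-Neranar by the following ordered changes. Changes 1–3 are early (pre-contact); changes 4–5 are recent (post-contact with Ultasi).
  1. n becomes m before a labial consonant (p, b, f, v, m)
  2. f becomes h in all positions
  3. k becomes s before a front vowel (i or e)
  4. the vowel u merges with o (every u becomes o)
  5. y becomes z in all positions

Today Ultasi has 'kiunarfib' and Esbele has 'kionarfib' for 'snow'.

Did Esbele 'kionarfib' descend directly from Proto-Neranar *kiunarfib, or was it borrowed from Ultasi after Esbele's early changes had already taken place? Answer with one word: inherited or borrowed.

borrowed

If inherited, *kiunarfib would pass through all of Esbele's changes:
Esbele: start from *kiunarfib.
  rule 1: no change — kiunarfib
  rule 2 (unconditioned shift): kiunarfib → kiunarhib
  rule 3 (palatalisation): kiunarhib → siunarhib
  rule 4 (vowel merger): siunarhib → sionarhib
  rule 5: no change — sionarhib
  ⇒ Esbele sionarhib
If borrowed from Ultasi 'kiunarfib' after the early changes, it would undergo only the recent ones:
  rule 4 (vowel merger): kiunarfib → kionarfib
  rule 5 (unconditioned shift): no change (kionarfib)
  ⇒ as a loan: kionarfib
Esbele 'kionarfib' matches the loan outcome 'kionarfib', not the inherited 'sionarhib' — it skipped the early Esbele changes, so it was borrowed from Ultasi.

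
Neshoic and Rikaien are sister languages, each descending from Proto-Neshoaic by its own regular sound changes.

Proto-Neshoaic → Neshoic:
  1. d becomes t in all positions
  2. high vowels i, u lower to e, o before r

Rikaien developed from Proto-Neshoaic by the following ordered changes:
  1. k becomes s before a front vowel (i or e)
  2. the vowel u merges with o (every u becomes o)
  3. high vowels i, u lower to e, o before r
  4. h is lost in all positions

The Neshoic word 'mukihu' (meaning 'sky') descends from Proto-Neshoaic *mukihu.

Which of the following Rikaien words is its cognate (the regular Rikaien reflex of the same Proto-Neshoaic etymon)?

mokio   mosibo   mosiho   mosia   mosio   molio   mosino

mosio

Rikaien: start from *mukihu.
  rule 1 (palatalisation): mukihu → musihu
  rule 2 (vowel merger): musihu → mosiho
  rule 3: no change — mosiho
  rule 4 (h-loss): mosiho → mosio
  ⇒ Rikaien mosio
The other candidates each miss or misapply at least one Rikaien change.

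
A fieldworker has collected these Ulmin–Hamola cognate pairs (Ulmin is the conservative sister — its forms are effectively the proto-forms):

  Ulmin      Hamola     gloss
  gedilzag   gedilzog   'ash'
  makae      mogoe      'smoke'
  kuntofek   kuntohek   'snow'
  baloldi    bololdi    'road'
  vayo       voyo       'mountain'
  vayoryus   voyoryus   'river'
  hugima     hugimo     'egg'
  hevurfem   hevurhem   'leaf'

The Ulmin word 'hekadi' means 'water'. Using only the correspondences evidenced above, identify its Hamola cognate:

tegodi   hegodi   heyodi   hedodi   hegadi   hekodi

hegodi

makae ~ mogoe — Ulmin k corresponds to Hamola g between vowels (before a back vowel).
gedilzag ~ gedilzog, makae ~ mogoe — Ulmin a corresponds to Hamola o after a consonant, before a consonant other than r, m, n, p, b, f, v.
Applying these to Ulmin 'hekadi':
  hekadi → hegadi   (k→g between vowels (before a back vowel))
  hegadi → hegodi   (a→o after a consonant, before a consonant other than r, m, n, p, b, f, v)
So the Hamola cognate is 'hegodi'.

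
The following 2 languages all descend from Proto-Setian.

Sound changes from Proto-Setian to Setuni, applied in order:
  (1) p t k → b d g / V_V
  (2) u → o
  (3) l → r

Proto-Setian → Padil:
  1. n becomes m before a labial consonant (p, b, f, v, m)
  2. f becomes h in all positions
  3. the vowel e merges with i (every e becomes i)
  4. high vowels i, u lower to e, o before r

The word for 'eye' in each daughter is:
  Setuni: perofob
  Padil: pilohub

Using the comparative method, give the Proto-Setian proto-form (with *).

*pelofub

Position 6: Setuni has o, Padil has u. Padil preserves u here (none of its changes turn any other segment into u), so the proto-segment is *u.
Position 3: Setuni has r, Padil has l. Padil preserves l here (none of its changes turn any other segment into l), so the proto-segment is *l.
Verify the candidate proto-form against each daughter:
Setuni: *pelofub > pelofob > perofob  (by vowel merger, unconditioned shift)
Padil: *pelofub > pelohub > pilohub  (by unconditioned shift, vowel merger)
*pelofub is the unique common source.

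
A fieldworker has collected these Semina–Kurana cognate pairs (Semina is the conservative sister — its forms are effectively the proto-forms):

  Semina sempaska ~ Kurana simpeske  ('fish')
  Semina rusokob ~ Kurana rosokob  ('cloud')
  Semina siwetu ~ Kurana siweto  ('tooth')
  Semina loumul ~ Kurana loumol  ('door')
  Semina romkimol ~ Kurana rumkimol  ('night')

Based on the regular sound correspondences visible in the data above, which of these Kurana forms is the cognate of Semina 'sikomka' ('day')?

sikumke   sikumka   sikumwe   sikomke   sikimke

romkimol ~ rumkimol — Semina o corresponds to Kurana u after a consonant, before a nasal.
sempaska ~ simpeske — Semina a corresponds to Kurana e word-finally.
Applying these to Semina 'sikomka':
  sikomka → sikumka   (o→u after a consonant, before a nasal)
  sikumka → sikumke   (a→e word-finally)
So the Kurana cognate is 'sikumke'.

sikumke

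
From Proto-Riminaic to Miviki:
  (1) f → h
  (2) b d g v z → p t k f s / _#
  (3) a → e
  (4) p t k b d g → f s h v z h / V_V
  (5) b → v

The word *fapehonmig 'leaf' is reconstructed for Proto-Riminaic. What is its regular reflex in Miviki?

hefehonmik

Miviki: *fapehonmig > hapehonmig > hapehonmik > hepehonmik > hefehonmik  (by unconditioned shift, final devoicing, vowel merger, intervocalic lenition)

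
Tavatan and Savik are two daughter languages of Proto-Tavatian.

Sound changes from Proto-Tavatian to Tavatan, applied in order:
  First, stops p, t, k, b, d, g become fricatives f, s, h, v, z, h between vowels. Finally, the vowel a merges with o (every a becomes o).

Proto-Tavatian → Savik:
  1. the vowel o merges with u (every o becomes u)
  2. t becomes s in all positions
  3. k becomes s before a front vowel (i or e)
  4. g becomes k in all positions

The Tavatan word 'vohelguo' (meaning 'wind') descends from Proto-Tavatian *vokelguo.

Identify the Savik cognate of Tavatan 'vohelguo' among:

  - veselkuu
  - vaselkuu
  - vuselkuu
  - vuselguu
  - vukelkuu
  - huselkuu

Savik: *vokelguo > vukelguu > vuselguu > vuselkuu  (by vowel merger, palatalisation, unconditioned shift)
The other candidates each miss or misapply at least one Savik change.

vuselkuu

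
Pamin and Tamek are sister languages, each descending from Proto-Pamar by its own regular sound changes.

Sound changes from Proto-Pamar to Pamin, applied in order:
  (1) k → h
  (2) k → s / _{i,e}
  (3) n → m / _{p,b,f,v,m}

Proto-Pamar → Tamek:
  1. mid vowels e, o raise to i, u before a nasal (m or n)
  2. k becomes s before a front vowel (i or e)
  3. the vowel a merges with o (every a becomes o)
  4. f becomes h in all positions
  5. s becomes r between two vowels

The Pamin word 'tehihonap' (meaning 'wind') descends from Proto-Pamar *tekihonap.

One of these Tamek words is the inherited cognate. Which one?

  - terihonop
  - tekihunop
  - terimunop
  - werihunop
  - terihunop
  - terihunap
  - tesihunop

Tamek: *tekihonap
  tekihonap → tekihunap   [pre-nasal raising]
  tekihunap → tesihunap   [palatalisation]
  tesihunap → tesihunop   [vowel merger]
  tesihunop (rule 4 does not apply)
  tesihunop → terihunop   [rhotacism]
  giving Tamek terihunop.

terihunop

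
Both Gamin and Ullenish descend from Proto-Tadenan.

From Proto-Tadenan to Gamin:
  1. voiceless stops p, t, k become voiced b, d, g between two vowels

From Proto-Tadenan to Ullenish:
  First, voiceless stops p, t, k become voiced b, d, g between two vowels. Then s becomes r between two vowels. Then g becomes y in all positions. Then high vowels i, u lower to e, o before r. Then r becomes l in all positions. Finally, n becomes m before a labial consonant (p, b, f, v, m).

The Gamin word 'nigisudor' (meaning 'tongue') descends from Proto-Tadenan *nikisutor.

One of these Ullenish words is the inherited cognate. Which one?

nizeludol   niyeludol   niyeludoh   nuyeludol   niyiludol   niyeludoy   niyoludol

niyeludol

Ullenish: *nikisutor > nigisudor > nigirudor > niyirudor > niyerudor > niyeludol  (by intervocalic voicing, rhotacism, unconditioned shift, pre-rhotic lowering, unconditioned shift)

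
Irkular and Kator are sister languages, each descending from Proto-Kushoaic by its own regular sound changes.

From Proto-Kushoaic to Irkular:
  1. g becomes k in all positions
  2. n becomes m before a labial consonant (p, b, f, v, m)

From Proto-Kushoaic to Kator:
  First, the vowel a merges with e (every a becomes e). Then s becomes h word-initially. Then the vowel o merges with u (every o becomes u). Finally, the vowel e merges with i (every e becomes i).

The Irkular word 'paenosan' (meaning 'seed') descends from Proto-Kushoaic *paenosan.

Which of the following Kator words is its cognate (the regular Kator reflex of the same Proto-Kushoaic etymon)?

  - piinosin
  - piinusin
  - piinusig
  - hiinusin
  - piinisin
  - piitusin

Kator: start from *paenosan.
  rule 1 (vowel merger): paenosan → peenosen
  rule 2: no change — peenosen
  rule 3 (vowel merger): peenosen → peenusen
  rule 4 (vowel merger): peenusen → piinusin
  ⇒ Kator piinusin
Among the options, 'piinusin' alone shows every Kator change applied in order.

piinusin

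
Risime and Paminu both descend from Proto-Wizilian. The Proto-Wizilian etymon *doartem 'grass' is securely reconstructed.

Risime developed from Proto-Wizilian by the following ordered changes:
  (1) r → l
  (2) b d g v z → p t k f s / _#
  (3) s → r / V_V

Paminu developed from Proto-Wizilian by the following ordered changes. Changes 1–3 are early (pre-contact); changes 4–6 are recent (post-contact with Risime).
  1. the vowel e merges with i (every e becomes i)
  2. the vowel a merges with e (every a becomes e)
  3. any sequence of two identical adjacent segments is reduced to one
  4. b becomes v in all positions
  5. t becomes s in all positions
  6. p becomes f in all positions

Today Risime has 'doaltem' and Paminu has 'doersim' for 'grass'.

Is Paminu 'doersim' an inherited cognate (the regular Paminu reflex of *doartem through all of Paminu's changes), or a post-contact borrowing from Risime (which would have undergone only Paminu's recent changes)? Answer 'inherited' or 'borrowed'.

inherited

If inherited, *doartem would pass through all of Paminu's changes:
Paminu: *doartem
  doartem → doartim   [vowel merger]
  doartim → doertim   [vowel merger]
  doertim (rule 3 does not apply)
  doertim (rule 4 does not apply)
  doertim → doersim   [unconditioned shift]
  doersim (rule 6 does not apply)
  giving Paminu doersim.
If borrowed from Risime 'doaltem' after the early changes, it would undergo only the recent ones:
  rule 4 (unconditioned shift): no change (doaltem)
  rule 5 (unconditioned shift): doaltem → doalsem
  rule 6 (unconditioned shift): no change (doalsem)
  ⇒ as a loan: doalsem
Paminu 'doersim' matches the inherited outcome exactly, so it is an inherited cognate, not a loan.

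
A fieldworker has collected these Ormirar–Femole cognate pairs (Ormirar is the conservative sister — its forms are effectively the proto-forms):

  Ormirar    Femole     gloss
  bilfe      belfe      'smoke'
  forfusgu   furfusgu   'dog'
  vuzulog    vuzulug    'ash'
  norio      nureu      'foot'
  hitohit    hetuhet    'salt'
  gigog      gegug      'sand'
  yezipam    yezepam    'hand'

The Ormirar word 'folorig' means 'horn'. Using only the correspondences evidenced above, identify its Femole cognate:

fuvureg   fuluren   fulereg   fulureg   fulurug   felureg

vuzulog ~ vuzulug, hitohit ~ hetuhet — Ormirar o corresponds to Femole u after a consonant, before a consonant other than r, m, n, p, b, f, v.
forfusgu ~ furfusgu, norio ~ nureu — Ormirar o corresponds to Femole u after a consonant, before r.
bilfe ~ belfe, hitohit ~ hetuhet — Ormirar i corresponds to Femole e after a consonant, before a consonant other than r, m, n, p, b, f, v.
Applying these to Ormirar 'folorig':
  folorig → fulorig   (o→u after a consonant, before a consonant other than r, m, n, p, b, f, v)
  fulorig → fulurig   (o→u after a consonant, before r)
  fulurig → fulureg   (i→e after a consonant, before a consonant other than r, m, n, p, b, f, v)
So the Femole cognate is 'fulureg'.

fulureg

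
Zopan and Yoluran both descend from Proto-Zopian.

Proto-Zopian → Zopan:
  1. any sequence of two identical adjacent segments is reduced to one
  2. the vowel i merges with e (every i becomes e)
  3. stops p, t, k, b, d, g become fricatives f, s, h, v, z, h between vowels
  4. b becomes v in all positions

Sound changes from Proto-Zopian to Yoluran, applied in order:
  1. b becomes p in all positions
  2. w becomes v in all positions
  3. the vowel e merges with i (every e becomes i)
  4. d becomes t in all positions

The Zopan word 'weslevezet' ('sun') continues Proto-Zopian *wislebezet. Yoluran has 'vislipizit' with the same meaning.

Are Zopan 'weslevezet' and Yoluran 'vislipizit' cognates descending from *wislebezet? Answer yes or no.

yes

Derive the expected Yoluran reflex of *wislebezet:
Yoluran: start from *wislebezet.
  rule 1 (unconditioned shift): wislebezet → wislepezet
  rule 2 (unconditioned shift): wislepezet → vislepezet
  rule 3 (vowel merger): vislepezet → vislipizit
  rule 4: no change — vislipizit
  ⇒ Yoluran vislipizit
Yoluran 'vislipizit' matches the regular reflex exactly, so the pair is cognate.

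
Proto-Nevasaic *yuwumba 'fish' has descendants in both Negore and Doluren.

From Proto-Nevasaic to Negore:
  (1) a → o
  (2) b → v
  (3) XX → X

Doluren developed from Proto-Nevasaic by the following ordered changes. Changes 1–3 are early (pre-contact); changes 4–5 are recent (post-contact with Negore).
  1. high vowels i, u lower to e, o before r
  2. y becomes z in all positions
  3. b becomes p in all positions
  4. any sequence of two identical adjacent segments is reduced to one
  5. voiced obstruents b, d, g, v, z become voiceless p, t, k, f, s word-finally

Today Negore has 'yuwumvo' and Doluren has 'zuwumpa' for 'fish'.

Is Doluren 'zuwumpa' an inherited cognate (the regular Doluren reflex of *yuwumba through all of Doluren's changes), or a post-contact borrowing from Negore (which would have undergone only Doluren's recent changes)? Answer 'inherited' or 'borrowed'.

inherited

If inherited, *yuwumba would pass through all of Doluren's changes:
Doluren: start from *yuwumba.
  rule 1: no change — yuwumba
  rule 2 (unconditioned shift): yuwumba → zuwumba
  rule 3 (unconditioned shift): zuwumba → zuwumpa
  rule 4: no change — zuwumpa
  rule 5: no change — zuwumpa
  ⇒ Doluren zuwumpa
If borrowed from Negore 'yuwumvo' after the early changes, it would undergo only the recent ones:
  rule 4 (degemination): no change (yuwumvo)
  rule 5 (final devoicing): no change (yuwumvo)
  ⇒ as a loan: yuwumvo
Doluren 'zuwumpa' matches the inherited outcome exactly, so it is an inherited cognate, not a loan.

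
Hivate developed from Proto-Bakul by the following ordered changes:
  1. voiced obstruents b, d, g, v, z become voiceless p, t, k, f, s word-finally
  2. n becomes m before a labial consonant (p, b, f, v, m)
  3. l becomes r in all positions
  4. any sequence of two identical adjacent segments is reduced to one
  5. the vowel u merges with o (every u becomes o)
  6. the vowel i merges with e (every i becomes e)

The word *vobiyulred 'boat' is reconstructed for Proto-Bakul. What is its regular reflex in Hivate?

Hivate: *vobiyulred > vobiyulret > vobiyurret > vobiyuret > vobiyoret > vobeyoret  (by final devoicing, unconditioned shift, degemination, vowel merger, vowel merger)

vobeyoret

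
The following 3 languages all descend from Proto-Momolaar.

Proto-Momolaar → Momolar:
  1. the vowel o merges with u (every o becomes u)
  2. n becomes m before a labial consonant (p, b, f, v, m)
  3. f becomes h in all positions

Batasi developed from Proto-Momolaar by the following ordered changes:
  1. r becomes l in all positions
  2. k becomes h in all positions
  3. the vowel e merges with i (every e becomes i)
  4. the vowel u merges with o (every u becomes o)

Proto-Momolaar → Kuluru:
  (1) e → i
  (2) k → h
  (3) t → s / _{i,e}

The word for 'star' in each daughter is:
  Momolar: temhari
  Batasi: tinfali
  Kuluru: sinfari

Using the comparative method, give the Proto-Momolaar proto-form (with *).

*tenfari

Position 4: Momolar has h, Batasi has f, Kuluru has f. Batasi preserves f here (none of its changes turn any other segment into f), so the proto-segment is *f.
Position 1: Momolar has t, Batasi has t, Kuluru has s. Momolar preserves t here (none of its changes turn any other segment into t), so the proto-segment is *t.
Position 6: Momolar has r, Batasi has l, Kuluru has r. Momolar preserves r here (none of its changes turn any other segment into r), so the proto-segment is *r.
Verify the candidate proto-form against each daughter:
Momolar: *tenfari > temfari > temhari  (by nasal place assimilation, unconditioned shift)
Batasi: *tenfari
  tenfari → tenfali   [unconditioned shift]
  tenfali (rule 2 does not apply)
  tenfali → tinfali   [vowel merger]
  tinfali (rule 4 does not apply)
  giving Batasi tinfali.
Kuluru: *tenfari
  tenfari → tinfari   [vowel merger]
  tinfari (rule 2 does not apply)
  tinfari → sinfari   [palatalisation]
  giving Kuluru sinfari.
*tenfari is the unique common source.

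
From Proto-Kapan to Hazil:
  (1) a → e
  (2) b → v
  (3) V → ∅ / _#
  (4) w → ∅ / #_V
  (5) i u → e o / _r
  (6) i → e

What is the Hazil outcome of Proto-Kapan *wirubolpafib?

Hazil: start from *wirubolpafib.
  rule 1 (vowel merger): wirubolpafib → wirubolpefib
  rule 2 (unconditioned shift): wirubolpefib → wiruvolpefiv
  rule 3: no change — wiruvolpefiv
  rule 4 (glide loss): wiruvolpefiv → iruvolpefiv
  rule 5 (pre-rhotic lowering): iruvolpefiv → eruvolpefiv
  rule 6 (vowel merger): eruvolpefiv → eruvolpefev
  ⇒ Hazil eruvolpefev

eruvolpefev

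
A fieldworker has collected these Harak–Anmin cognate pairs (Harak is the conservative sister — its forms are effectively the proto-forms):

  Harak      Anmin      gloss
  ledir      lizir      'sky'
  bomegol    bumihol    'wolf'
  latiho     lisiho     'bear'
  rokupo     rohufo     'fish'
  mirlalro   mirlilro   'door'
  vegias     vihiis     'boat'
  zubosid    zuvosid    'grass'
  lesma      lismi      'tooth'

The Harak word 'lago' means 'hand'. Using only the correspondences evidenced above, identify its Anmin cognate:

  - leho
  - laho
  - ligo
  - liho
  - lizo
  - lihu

latiho ~ lisiho, mirlalro ~ mirlilro — Harak a corresponds to Anmin i after a consonant, before a consonant other than r, m, n, p, b, f, v.
bomegol ~ bumihol — Harak g corresponds to Anmin h between vowels (before a back vowel).
Applying these to Harak 'lago':
  lago → ligo   (a→i after a consonant, before a consonant other than r, m, n, p, b, f, v)
  ligo → liho   (g→h between vowels (before a back vowel))
So the Anmin cognate is 'liho'.

liho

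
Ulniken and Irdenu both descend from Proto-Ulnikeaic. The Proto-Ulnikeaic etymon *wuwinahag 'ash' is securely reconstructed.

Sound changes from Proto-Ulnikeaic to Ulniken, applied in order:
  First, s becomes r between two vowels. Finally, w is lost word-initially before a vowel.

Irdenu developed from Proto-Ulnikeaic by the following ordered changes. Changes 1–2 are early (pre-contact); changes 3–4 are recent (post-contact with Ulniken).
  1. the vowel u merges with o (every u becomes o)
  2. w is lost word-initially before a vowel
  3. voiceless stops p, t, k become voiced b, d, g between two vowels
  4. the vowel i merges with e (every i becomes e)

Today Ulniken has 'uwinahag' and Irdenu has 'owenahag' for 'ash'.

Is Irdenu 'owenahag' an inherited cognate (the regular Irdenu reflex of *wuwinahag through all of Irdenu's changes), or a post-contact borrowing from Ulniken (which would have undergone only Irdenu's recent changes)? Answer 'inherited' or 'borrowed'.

If inherited, *wuwinahag would pass through all of Irdenu's changes:
Irdenu: start from *wuwinahag.
  rule 1 (vowel merger): wuwinahag → wowinahag
  rule 2 (glide loss): wowinahag → owinahag
  rule 3: no change — owinahag
  rule 4 (vowel merger): owinahag → owenahag
  ⇒ Irdenu owenahag
If borrowed from Ulniken 'uwinahag' after the early changes, it would undergo only the recent ones:
  rule 3 (intervocalic voicing): no change (uwinahag)
  rule 4 (vowel merger): uwinahag → uwenahag
  ⇒ as a loan: uwenahag
Irdenu 'owenahag' matches the inherited outcome exactly, so it is an inherited cognate, not a loan.

inherited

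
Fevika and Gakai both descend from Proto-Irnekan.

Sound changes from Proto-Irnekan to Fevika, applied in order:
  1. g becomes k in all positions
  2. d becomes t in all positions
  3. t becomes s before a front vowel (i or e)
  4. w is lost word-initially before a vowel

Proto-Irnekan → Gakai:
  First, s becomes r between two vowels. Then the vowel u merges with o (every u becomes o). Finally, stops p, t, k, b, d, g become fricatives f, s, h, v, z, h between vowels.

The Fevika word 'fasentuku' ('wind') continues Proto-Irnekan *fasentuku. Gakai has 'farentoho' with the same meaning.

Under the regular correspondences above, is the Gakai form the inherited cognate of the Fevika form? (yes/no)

Derive the expected Gakai reflex of *fasentuku:
Gakai: *fasentuku
  fasentuku → farentuku   [rhotacism]
  farentuku → farentoko   [vowel merger]
  farentoko → farentoho   [intervocalic lenition]
  giving Gakai farentoho.
Gakai 'farentoho' matches the regular reflex exactly, so the pair is cognate.

yes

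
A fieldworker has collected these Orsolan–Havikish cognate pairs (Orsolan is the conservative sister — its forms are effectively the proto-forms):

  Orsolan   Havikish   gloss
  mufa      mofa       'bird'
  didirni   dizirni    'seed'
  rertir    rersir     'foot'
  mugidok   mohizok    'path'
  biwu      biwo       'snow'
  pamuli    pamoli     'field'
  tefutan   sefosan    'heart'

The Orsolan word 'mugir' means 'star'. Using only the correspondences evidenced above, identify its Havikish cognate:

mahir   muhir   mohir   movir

mugidok ~ mohizok, pamuli ~ pamoli — Orsolan u corresponds to Havikish o after a consonant, before a consonant other than r, m, n, p, b, f, v.
mugidok ~ mohizok — Orsolan g corresponds to Havikish h between vowels (before a front vowel).
Applying these to Orsolan 'mugir':
  mugir → mogir   (u→o after a consonant, before a consonant other than r, m, n, p, b, f, v)
  mogir → mohir   (g→h between vowels (before a front vowel))
So the Havikish cognate is 'mohir'.

mohir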